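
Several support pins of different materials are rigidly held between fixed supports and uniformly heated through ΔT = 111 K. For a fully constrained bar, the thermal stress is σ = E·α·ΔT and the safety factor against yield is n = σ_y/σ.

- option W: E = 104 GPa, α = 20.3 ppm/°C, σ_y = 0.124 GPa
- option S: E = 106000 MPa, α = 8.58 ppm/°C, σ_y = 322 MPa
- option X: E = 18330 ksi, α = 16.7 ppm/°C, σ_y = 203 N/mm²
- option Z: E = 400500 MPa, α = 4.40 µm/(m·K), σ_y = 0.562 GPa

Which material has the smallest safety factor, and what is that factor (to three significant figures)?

option W, n = 0.529

With everything in SI (GPa, ×10⁻⁶/K, MPa):
  option W: E = 104.0, α = 20.3, σ_y = 124.0 → σ = 234 MPa, n = 0.529
  option S: E = 106.0, α = 8.58, σ_y = 322.0 → σ = 101 MPa, n = 3.19
  option X: E = 126.4, α = 16.7, σ_y = 203.0 → σ = 234 MPa, n = 0.867
  option Z: E = 400.5, α = 4.40, σ_y = 562.0 → σ = 196 MPa, n = 2.87
Smallest n: option W with n = 0.529.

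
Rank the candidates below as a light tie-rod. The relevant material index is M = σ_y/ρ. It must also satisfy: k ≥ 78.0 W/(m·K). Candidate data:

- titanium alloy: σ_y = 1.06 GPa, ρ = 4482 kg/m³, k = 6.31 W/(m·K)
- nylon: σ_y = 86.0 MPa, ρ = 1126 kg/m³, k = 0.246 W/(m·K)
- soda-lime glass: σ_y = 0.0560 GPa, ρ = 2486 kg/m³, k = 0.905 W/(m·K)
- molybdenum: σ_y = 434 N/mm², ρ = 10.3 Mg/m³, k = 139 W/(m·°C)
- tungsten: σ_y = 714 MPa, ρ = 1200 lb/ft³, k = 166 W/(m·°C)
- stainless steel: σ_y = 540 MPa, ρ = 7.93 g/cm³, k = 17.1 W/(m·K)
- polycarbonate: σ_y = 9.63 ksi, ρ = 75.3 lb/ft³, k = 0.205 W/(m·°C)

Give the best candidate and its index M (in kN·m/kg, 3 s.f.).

Screen on constraints: k ≥ 78.0 W/(m·K). Survivors: molybdenum, tungsten.
Convert each candidate to consistent units, then evaluate M:
  molybdenum: σ_y = 434.0 MPa, ρ = 10300 kg/m³
  tungsten: σ_y = 714.0 MPa, ρ = 19220 kg/m³
  molybdenum: M = 42.1 kN·m/kg
  tungsten: M = 37.1 kN·m/kg
The maximum is for molybdenum.

molybdenum, M = 42.1 kN·m/kg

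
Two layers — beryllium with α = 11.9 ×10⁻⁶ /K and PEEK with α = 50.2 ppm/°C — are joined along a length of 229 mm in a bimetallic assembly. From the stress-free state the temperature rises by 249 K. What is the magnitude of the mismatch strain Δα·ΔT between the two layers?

Δα = |11.9 − 50.2|×10⁻⁶/K = 38.3×10⁻⁶/K.
Mismatch strain = Δα·ΔT = 38.3×10⁻⁶ × 249.0 = 9.54×10⁻³.

9.54×10⁻³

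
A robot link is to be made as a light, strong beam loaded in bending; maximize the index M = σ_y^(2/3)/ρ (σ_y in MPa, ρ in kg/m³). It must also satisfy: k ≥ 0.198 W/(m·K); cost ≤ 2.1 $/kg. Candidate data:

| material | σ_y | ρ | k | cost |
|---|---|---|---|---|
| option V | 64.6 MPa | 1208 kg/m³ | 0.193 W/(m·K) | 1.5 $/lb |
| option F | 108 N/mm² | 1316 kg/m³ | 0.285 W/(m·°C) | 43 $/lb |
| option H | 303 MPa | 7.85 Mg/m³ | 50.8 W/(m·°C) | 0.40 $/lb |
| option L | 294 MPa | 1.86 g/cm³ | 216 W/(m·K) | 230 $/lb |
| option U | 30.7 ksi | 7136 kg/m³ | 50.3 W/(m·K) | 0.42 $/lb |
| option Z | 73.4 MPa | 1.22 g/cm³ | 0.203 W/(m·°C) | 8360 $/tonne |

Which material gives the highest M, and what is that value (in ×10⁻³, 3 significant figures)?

option H, M = 5.75×10⁻³

Screen on constraints: k ≥ 0.198 W/(m·K); cost ≤ 2.1 $/kg. Survivors: option H, option U.
After converting to SI:
  option H: σ_y = 303.0 MPa, ρ = 7850 kg/m³
  option U: σ_y = 211.7 MPa, ρ = 7136 kg/m³
  option H: M = 5.75×10⁻³
  option U: M = 4.98×10⁻³
The maximum is for option H.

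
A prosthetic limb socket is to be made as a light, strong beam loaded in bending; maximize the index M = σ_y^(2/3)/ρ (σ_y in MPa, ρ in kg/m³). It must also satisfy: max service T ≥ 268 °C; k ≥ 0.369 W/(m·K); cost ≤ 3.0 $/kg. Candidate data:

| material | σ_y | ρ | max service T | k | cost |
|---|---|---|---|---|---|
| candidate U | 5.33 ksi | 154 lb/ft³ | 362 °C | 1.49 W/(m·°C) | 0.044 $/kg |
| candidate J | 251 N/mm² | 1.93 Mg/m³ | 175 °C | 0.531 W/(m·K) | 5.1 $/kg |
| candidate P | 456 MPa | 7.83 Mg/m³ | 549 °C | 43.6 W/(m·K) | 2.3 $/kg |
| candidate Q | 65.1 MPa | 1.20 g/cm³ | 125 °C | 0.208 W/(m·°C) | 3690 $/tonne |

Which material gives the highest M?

candidate P

Screen on constraints: max service T ≥ 268 °C; k ≥ 0.369 W/(m·K); cost ≤ 3.0 $/kg. Survivors: candidate U, candidate P.
In SI units:
  candidate U: σ_y = 36.75 MPa, ρ = 2467 kg/m³
  candidate P: σ_y = 456.0 MPa, ρ = 7830 kg/m³
  candidate P: M = 7.57×10⁻³
  candidate U: M = 4.48×10⁻³
Candidate P ranks first.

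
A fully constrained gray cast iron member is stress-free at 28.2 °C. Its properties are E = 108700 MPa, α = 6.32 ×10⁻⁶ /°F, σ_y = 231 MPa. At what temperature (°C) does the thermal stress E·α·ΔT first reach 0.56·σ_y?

E = 108700 MPa = 108.7 GPa.
α = 6.32×10⁻⁶/°F × 9/5 = 11.4×10⁻⁶/K.
E·α·ΔT = 129.4 MPa ⇒ ΔT = 129.4 / (108.7×10³ × 11.4×10⁻⁶) = 104.6 K.
T = 28.2 + 104.6 = 132.8 °C.

133 °C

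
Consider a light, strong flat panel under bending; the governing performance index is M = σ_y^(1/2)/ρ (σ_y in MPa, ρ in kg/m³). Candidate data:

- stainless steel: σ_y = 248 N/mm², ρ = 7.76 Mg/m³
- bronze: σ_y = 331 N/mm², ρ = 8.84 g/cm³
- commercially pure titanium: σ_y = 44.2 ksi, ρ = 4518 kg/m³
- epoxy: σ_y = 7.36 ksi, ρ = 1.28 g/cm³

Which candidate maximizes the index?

epoxy

Normalizing units and computing the index:
  stainless steel: σ_y = 248.0 MPa, ρ = 7760 kg/m³
  bronze: σ_y = 331.0 MPa, ρ = 8840 kg/m³
  commercially pure titanium: σ_y = 304.7 MPa, ρ = 4518 kg/m³
  epoxy: σ_y = 50.75 MPa, ρ = 1280 kg/m³
  epoxy: M = 5.57×10⁻³
  commercially pure titanium: M = 3.86×10⁻³
  bronze: M = 2.06×10⁻³
  stainless steel: M = 2.03×10⁻³
The maximum is for epoxy.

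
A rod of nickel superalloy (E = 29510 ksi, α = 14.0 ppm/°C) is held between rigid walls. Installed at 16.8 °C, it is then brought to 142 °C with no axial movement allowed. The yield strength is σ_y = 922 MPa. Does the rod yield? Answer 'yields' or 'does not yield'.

E = 29510 ksi = 203.5 GPa.
ΔT = 125.2 K. Constrained thermal stress σ = E·α·ΔT = 203.5×10³ MPa × 14.0×10⁻⁶ × 125.2 = 357 MPa (compressive).
Compare to σ_y = 922 MPa: σ < σ_y, so it does not yield.

does not yield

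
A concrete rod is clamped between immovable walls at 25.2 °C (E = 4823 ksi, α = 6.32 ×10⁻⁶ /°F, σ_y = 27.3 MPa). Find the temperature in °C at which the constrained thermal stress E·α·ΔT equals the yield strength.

E = 4823 ksi = 33.25 GPa.
α = 6.32×10⁻⁶/°F × 9/5 = 11.4×10⁻⁶/K.
E·α·ΔT = 27.30 MPa ⇒ ΔT = 27.30 / (33.25×10³ × 11.4×10⁻⁶) = 72.17 K.
T = 25.2 + 72.17 = 97.37 °C.

97.4 °C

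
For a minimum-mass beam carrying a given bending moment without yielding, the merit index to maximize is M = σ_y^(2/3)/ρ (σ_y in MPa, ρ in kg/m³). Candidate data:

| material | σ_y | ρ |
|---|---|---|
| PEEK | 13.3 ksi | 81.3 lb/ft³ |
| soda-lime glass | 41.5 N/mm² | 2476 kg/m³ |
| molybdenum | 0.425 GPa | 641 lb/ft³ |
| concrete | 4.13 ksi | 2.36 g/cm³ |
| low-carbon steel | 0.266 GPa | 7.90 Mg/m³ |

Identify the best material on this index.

PEEK

Putting every candidate on a common basis:
  PEEK: σ_y = 91.70 MPa, ρ = 1302 kg/m³
  soda-lime glass: σ_y = 41.50 MPa, ρ = 2476 kg/m³
  molybdenum: σ_y = 425.0 MPa, ρ = 10270 kg/m³
  concrete: σ_y = 28.48 MPa, ρ = 2360 kg/m³
  low-carbon steel: σ_y = 266.0 MPa, ρ = 7900 kg/m³
  PEEK: M = 15.6×10⁻³
  molybdenum: M = 5.51×10⁻³
  low-carbon steel: M = 5.24×10⁻³
  soda-lime glass: M = 4.84×10⁻³
  concrete: M = 3.95×10⁻³
PEEK ranks first.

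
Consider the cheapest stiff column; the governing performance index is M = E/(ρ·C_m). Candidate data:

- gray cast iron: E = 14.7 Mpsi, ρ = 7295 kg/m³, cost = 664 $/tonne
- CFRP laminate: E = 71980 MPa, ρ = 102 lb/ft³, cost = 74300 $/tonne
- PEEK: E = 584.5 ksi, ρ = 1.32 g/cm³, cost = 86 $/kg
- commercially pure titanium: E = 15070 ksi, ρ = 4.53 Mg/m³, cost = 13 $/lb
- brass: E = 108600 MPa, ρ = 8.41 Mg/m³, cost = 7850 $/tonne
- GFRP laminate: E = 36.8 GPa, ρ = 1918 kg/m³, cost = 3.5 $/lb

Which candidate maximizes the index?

gray cast iron

In SI units:
  gray cast iron: E = 101.4 GPa, ρ = 7295 kg/m³, cost = 0.6640 $/kg
  CFRP laminate: E = 71.98 GPa, ρ = 1634 kg/m³, cost = 74.30 $/kg
  PEEK: E = 4.030 GPa, ρ = 1320 kg/m³, cost = 86.00 $/kg
  commercially pure titanium: E = 103.9 GPa, ρ = 4530 kg/m³, cost = 28.66 $/kg
  brass: E = 108.6 GPa, ρ = 8410 kg/m³, cost = 7.850 $/kg
  GFRP laminate: E = 36.80 GPa, ρ = 1918 kg/m³, cost = 7.716 $/kg
  gray cast iron: M = 20.9 MN·m per $
  GFRP laminate: M = 2.49 MN·m per $
  brass: M = 1.64 MN·m per $
  commercially pure titanium: M = 0.800 MN·m per $
  CFRP laminate: M = 0.593 MN·m per $
  PEEK: M = 0.0355 MN·m per $
The maximum is for gray cast iron.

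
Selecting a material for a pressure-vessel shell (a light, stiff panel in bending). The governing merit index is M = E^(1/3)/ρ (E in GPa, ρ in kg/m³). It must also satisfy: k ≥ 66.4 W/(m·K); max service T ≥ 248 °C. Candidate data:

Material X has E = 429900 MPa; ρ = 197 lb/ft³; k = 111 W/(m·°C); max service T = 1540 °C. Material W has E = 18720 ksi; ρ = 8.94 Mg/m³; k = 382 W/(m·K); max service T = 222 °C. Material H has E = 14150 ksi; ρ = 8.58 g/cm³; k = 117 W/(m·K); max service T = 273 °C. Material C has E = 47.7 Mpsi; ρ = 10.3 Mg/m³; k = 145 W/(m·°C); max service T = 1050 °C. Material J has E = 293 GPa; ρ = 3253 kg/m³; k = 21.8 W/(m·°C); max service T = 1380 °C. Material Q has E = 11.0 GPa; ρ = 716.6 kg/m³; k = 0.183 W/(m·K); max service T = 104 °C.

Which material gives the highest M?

material X

Screen on constraints: k ≥ 66.4 W/(m·K); max service T ≥ 248 °C. Survivors: material X, material H, material C.
Convert each candidate to consistent units, then evaluate M:
  material X: E = 429.9 GPa, ρ = 3156 kg/m³
  material H: E = 97.56 GPa, ρ = 8580 kg/m³
  material C: E = 328.9 GPa, ρ = 10300 kg/m³
  material X: M = 2.39×10⁻³
  material C: M = 0.670×10⁻³
  material H: M = 0.537×10⁻³
Highest index: material X.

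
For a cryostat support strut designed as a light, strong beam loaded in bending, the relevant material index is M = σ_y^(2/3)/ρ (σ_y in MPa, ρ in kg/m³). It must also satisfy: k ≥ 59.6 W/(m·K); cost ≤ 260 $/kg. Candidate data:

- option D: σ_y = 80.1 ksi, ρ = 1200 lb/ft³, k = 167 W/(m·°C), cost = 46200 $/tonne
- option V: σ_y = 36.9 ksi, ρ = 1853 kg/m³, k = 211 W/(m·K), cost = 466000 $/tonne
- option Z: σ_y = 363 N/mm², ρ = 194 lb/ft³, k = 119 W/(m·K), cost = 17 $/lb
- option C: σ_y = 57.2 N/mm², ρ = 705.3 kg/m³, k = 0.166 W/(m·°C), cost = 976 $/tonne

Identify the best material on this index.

option Z

Screen on constraints: k ≥ 59.6 W/(m·K); cost ≤ 260 $/kg. Survivors: option D, option Z.
Convert each candidate to consistent units, then evaluate M:
  option D: σ_y = 552.3 MPa, ρ = 19220 kg/m³
  option Z: σ_y = 363.0 MPa, ρ = 3108 kg/m³
  option Z: M = 16.4×10⁻³
  option D: M = 3.50×10⁻³
Option Z has the largest M.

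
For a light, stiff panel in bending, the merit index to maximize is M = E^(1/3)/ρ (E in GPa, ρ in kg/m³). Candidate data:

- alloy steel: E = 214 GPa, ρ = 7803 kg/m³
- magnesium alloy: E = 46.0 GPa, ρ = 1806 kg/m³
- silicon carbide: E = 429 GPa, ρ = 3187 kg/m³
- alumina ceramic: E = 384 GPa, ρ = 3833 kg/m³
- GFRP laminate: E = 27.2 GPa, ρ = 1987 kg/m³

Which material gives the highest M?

Per-candidate index values:
  silicon carbide: M = 2.37×10⁻³
  magnesium alloy: M = 1.98×10⁻³
  alumina ceramic: M = 1.90×10⁻³
  GFRP laminate: M = 1.51×10⁻³
  alloy steel: M = 0.767×10⁻³
Highest index: silicon carbide.

silicon carbide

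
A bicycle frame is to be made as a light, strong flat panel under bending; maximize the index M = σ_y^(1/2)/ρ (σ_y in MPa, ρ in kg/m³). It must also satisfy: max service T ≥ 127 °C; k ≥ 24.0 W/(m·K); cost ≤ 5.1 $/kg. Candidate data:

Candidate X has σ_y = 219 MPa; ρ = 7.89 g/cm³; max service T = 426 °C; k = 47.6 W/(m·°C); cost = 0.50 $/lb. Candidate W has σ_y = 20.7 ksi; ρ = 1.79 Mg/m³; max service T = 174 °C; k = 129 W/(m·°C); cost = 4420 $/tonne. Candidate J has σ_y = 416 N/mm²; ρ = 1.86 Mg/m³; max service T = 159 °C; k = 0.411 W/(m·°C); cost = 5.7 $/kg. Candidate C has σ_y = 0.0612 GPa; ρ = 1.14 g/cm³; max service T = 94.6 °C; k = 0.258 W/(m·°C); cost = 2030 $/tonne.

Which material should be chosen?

candidate W

Screen on constraints: max service T ≥ 127 °C; k ≥ 24.0 W/(m·K); cost ≤ 5.1 $/kg. Survivors: candidate X, candidate W.
After converting to SI:
  candidate X: σ_y = 219.0 MPa, ρ = 7890 kg/m³
  candidate W: σ_y = 142.7 MPa, ρ = 1790 kg/m³
  candidate W: M = 6.67×10⁻³
  candidate X: M = 1.88×10⁻³
Highest index: candidate W.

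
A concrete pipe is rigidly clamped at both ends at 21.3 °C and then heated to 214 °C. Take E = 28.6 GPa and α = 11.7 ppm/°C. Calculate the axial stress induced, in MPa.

ΔT = 192.7 K. Constrained thermal stress σ = E·α·ΔT = 28.60×10³ MPa × 11.7×10⁻⁶ × 192.7 = 64.5 MPa (compressive).

64.5 MPa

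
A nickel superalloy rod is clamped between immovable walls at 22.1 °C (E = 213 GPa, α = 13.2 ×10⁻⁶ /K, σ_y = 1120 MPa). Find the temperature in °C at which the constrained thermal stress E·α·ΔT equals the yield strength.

E·α·ΔT = 1120 MPa ⇒ ΔT = 1120 / (213.0×10³ × 13.2×10⁻⁶) = 398.3 K.
T = 22.1 + 398.3 = 420.4 °C.

420 °C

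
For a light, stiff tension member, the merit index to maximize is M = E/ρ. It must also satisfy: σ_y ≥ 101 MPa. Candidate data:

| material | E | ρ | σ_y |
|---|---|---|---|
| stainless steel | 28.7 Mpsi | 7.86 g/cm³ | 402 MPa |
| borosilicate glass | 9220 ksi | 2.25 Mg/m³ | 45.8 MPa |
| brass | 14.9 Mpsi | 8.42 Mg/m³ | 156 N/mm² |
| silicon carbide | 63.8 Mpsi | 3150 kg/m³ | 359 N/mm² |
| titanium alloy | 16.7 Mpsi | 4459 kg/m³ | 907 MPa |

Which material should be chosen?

Screen on constraints: σ_y ≥ 101 MPa. Survivors: stainless steel, brass, silicon carbide, titanium alloy.
After converting to SI:
  stainless steel: E = 197.9 GPa, ρ = 7860 kg/m³
  brass: E = 102.7 GPa, ρ = 8420 kg/m³
  silicon carbide: E = 439.9 GPa, ρ = 3150 kg/m³
  titanium alloy: E = 115.1 GPa, ρ = 4459 kg/m³
  silicon carbide: M = 140 MN·m/kg
  titanium alloy: M = 25.8 MN·m/kg
  stainless steel: M = 25.2 MN·m/kg
  brass: M = 12.2 MN·m/kg
Silicon carbide has the largest M.

silicon carbide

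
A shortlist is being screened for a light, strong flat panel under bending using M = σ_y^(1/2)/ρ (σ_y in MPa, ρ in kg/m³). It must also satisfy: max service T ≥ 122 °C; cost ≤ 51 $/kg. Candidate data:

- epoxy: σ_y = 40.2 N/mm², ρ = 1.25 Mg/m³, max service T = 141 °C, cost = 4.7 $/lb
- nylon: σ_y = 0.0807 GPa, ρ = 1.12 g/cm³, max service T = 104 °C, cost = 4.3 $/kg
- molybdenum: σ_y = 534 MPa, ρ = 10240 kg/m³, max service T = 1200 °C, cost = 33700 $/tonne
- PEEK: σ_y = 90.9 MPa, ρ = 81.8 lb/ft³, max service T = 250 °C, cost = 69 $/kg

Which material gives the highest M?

Screen on constraints: max service T ≥ 122 °C; cost ≤ 51 $/kg. Survivors: epoxy, molybdenum.
After converting to SI:
  epoxy: σ_y = 40.20 MPa, ρ = 1250 kg/m³
  molybdenum: σ_y = 534.0 MPa, ρ = 10240 kg/m³
  epoxy: M = 5.07×10⁻³
  molybdenum: M = 2.26×10⁻³
Epoxy has the largest M.

epoxy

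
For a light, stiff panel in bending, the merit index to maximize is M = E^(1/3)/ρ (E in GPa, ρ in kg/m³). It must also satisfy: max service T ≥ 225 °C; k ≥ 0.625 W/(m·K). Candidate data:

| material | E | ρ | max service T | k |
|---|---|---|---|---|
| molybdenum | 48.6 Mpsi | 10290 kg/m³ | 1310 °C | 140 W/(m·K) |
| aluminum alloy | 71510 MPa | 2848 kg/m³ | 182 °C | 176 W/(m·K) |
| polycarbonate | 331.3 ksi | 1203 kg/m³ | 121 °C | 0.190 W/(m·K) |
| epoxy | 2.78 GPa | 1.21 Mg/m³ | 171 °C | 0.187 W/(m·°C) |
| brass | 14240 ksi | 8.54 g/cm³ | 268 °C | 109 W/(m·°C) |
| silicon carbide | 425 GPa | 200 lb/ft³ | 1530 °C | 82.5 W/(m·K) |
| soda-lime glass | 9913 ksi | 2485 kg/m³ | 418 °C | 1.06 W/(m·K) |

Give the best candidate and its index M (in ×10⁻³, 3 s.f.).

Screen on constraints: max service T ≥ 225 °C; k ≥ 0.625 W/(m·K). Survivors: molybdenum, brass, silicon carbide, soda-lime glass.
In SI units:
  molybdenum: E = 335.1 GPa, ρ = 10290 kg/m³
  brass: E = 98.18 GPa, ρ = 8540 kg/m³
  silicon carbide: E = 425.0 GPa, ρ = 3204 kg/m³
  soda-lime glass: E = 68.35 GPa, ρ = 2485 kg/m³
  silicon carbide: M = 2.35×10⁻³
  soda-lime glass: M = 1.65×10⁻³
  molybdenum: M = 0.675×10⁻³
  brass: M = 0.540×10⁻³
Silicon carbide ranks first.

silicon carbide, M = 2.35×10⁻³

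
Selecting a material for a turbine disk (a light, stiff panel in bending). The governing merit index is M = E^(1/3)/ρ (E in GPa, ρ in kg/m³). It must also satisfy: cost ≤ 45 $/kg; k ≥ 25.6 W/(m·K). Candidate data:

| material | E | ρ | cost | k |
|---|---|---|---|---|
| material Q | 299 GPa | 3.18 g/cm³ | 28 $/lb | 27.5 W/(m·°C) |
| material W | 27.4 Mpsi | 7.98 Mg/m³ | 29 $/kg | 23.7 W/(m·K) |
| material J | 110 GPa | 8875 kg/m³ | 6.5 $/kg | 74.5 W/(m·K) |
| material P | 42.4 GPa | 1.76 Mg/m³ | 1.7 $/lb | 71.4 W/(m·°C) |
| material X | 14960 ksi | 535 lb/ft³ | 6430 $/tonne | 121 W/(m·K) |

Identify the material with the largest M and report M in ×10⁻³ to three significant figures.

material P, M = 1.98×10⁻³

Screen on constraints: cost ≤ 45 $/kg; k ≥ 25.6 W/(m·K). Survivors: material J, material P, material X.
After converting to SI:
  material J: E = 110.0 GPa, ρ = 8875 kg/m³
  material P: E = 42.40 GPa, ρ = 1760 kg/m³
  material X: E = 103.1 GPa, ρ = 8570 kg/m³
  material P: M = 1.98×10⁻³
  material X: M = 0.547×10⁻³
  material J: M = 0.540×10⁻³
Material P ranks first.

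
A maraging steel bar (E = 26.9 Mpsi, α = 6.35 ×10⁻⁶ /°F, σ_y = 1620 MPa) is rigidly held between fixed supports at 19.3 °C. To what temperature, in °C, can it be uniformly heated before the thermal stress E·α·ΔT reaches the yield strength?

E = 26.9 Mpsi = 185.5 GPa.
α = 6.35×10⁻⁶/°F × 9/5 = 11.4×10⁻⁶/K.
E·α·ΔT = 1620 MPa ⇒ ΔT = 1620 / (185.5×10³ × 11.4×10⁻⁶) = 764.2 K.
T = 19.3 + 764.2 = 783.5 °C.

783 °C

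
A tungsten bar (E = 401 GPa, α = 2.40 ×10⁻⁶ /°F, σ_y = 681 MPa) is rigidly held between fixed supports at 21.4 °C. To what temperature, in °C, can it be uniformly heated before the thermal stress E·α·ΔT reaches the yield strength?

415 °C

α = 2.40×10⁻⁶/°F × 9/5 = 4.32×10⁻⁶/K.
E·α·ΔT = 681.0 MPa ⇒ ΔT = 681.0 / (401.0×10³ × 4.32×10⁻⁶) = 393.1 K.
T = 21.4 + 393.1 = 414.5 °C.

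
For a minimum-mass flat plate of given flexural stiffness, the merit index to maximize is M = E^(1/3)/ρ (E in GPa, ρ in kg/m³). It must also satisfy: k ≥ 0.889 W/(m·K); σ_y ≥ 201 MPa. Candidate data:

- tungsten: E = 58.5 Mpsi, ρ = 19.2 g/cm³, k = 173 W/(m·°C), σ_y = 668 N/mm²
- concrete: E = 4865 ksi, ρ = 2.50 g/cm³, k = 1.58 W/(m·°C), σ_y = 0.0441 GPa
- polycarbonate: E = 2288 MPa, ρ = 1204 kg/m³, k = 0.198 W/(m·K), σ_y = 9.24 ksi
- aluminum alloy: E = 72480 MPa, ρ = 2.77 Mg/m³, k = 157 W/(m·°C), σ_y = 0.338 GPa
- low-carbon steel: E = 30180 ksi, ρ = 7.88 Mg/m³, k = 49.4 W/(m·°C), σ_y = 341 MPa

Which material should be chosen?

aluminum alloy

Screen on constraints: k ≥ 0.889 W/(m·K); σ_y ≥ 201 MPa. Survivors: tungsten, aluminum alloy, low-carbon steel.
Normalizing units and computing the index:
  tungsten: E = 403.3 GPa, ρ = 19200 kg/m³
  aluminum alloy: E = 72.48 GPa, ρ = 2770 kg/m³
  low-carbon steel: E = 208.1 GPa, ρ = 7880 kg/m³
  aluminum alloy: M = 1.51×10⁻³
  low-carbon steel: M = 0.752×10⁻³
  tungsten: M = 0.385×10⁻³
The maximum is for aluminum alloy.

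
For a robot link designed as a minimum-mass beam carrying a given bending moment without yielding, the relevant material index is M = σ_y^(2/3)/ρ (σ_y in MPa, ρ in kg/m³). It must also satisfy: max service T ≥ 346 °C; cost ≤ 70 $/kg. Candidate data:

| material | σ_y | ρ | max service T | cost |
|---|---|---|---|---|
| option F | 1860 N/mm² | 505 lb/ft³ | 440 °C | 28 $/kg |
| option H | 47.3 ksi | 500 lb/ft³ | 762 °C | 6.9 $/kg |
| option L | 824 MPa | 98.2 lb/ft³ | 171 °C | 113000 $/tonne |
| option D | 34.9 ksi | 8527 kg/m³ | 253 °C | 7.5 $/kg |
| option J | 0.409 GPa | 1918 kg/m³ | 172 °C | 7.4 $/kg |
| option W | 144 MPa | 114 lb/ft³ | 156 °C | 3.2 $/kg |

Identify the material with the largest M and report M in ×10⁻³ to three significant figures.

option F, M = 18.7×10⁻³

Screen on constraints: max service T ≥ 346 °C; cost ≤ 70 $/kg. Survivors: option F, option H.
Putting every candidate on a common basis:
  option F: σ_y = 1860 MPa, ρ = 8089 kg/m³
  option H: σ_y = 326.1 MPa, ρ = 8009 kg/m³
  option F: M = 18.7×10⁻³
  option H: M = 5.92×10⁻³
Highest index: option F.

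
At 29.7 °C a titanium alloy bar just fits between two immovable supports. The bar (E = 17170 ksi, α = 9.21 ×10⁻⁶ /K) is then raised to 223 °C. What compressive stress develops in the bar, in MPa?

211 MPa

E = 17170 ksi = 118.4 GPa.
ΔT = 193.3 K. Constrained thermal stress σ = E·α·ΔT = 118.4×10³ MPa × 9.21×10⁻⁶ × 193.3 = 211 MPa (compressive).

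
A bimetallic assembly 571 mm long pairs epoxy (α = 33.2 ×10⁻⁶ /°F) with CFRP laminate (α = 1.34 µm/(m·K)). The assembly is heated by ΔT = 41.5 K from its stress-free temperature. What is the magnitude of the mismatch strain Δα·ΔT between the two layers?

epoxy: α = 33.2×10⁻⁶/°F × 9/5 = 59.8×10⁻⁶/K.
Δα = |59.8 − 1.34|×10⁻⁶/K = 58.4×10⁻⁶/K.
Mismatch strain = Δα·ΔT = 58.4×10⁻⁶ × 41.5 = 2.42×10⁻³.

2.42×10⁻³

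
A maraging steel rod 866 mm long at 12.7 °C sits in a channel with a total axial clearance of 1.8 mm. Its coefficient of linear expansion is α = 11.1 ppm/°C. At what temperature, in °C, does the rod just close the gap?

α·L₀·ΔT = 1.8 mm ⇒ ΔT = 1.8 / (11.1×10⁻⁶ × 866.0) = 187.3 K.
T = 12.7 + 187.3 = 200.0 °C.

200 °C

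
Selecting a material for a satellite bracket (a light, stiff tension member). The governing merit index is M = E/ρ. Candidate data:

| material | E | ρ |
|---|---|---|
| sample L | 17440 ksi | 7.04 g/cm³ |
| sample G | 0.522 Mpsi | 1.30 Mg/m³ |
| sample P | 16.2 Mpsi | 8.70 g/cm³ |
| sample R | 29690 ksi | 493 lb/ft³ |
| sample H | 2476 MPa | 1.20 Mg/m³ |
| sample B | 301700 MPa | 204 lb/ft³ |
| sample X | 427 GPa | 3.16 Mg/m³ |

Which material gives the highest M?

sample X

Putting every candidate on a common basis:
  sample L: E = 120.2 GPa, ρ = 7040 kg/m³
  sample G: E = 3.599 GPa, ρ = 1300 kg/m³
  sample P: E = 111.7 GPa, ρ = 8700 kg/m³
  sample R: E = 204.7 GPa, ρ = 7897 kg/m³
  sample H: E = 2.476 GPa, ρ = 1200 kg/m³
  sample B: E = 301.7 GPa, ρ = 3268 kg/m³
  sample X: E = 427.0 GPa, ρ = 3160 kg/m³
  sample X: M = 135 MN·m/kg
  sample B: M = 92.3 MN·m/kg
  sample R: M = 25.9 MN·m/kg
  sample L: M = 17.1 MN·m/kg
  sample P: M = 12.8 MN·m/kg
  sample G: M = 2.77 MN·m/kg
  sample H: M = 2.06 MN·m/kg
The maximum is for sample X.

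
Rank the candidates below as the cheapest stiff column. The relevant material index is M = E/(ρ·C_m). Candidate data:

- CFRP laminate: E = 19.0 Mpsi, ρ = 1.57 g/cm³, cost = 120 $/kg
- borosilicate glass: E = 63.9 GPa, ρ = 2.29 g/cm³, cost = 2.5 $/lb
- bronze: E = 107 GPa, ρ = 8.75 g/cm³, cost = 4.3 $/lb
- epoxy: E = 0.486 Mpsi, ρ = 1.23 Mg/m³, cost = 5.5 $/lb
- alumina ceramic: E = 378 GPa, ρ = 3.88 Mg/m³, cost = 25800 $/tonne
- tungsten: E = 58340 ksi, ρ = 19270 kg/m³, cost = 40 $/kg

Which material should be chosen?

Putting every candidate on a common basis:
  CFRP laminate: E = 131.0 GPa, ρ = 1570 kg/m³, cost = 120.0 $/kg
  borosilicate glass: E = 63.90 GPa, ρ = 2290 kg/m³, cost = 5.511 $/kg
  bronze: E = 107.0 GPa, ρ = 8750 kg/m³, cost = 9.480 $/kg
  epoxy: E = 3.351 GPa, ρ = 1230 kg/m³, cost = 12.13 $/kg
  alumina ceramic: E = 378.0 GPa, ρ = 3880 kg/m³, cost = 25.80 $/kg
  tungsten: E = 402.2 GPa, ρ = 19270 kg/m³, cost = 40.00 $/kg
  borosilicate glass: M = 5.06 MN·m per $
  alumina ceramic: M = 3.78 MN·m per $
  bronze: M = 1.29 MN·m per $
  CFRP laminate: M = 0.695 MN·m per $
  tungsten: M = 0.522 MN·m per $
  epoxy: M = 0.225 MN·m per $
Borosilicate glass has the largest M.

borosilicate glass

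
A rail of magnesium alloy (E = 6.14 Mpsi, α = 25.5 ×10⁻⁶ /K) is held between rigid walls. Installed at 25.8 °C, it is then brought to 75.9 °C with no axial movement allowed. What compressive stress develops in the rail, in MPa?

E = 6.14 Mpsi = 42.33 GPa.
ΔT = 50.10 K. Constrained thermal stress σ = E·α·ΔT = 42.33×10³ MPa × 25.5×10⁻⁶ × 50.10 = 54.1 MPa (compressive).

54.1 MPa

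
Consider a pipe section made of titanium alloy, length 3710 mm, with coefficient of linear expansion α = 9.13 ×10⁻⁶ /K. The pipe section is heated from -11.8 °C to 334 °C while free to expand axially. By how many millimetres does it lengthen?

ΔT = 334 − (-11.8) = 345.8 K.
ΔL = α·L₀·ΔT = 9.13×10⁻⁶ × 3710 mm × 345.8 K = 11.7 mm.

11.7 mm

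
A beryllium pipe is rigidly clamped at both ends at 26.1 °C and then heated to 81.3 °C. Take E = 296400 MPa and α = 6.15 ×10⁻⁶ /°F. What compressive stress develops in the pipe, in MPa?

181 MPa

E = 296400 MPa = 296.4 GPa.
α = 6.15×10⁻⁶/°F × 9/5 = 11.1×10⁻⁶/K.
ΔT = 55.20 K. Constrained thermal stress σ = E·α·ΔT = 296.4×10³ MPa × 11.1×10⁻⁶ × 55.20 = 181 MPa (compressive).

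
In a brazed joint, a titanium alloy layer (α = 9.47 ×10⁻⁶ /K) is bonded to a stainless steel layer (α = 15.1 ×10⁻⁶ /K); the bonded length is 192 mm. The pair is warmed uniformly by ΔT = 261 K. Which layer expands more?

α(titanium alloy) = 9.47×10⁻⁶/K vs α(stainless steel) = 15.1×10⁻⁶/K.
Higher α expands more for the same ΔT: stainless steel.

stainless steel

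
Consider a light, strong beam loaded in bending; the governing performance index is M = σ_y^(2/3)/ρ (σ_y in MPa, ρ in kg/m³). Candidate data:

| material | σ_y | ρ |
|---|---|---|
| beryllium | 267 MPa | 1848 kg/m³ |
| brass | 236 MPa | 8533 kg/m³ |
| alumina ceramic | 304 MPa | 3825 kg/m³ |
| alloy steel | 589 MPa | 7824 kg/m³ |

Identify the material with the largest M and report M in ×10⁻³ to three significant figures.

beryllium, M = 22.4×10⁻³

Per-candidate index values:
  beryllium: M = 22.4×10⁻³
  alumina ceramic: M = 11.8×10⁻³
  alloy steel: M = 8.98×10⁻³
  brass: M = 4.48×10⁻³
Beryllium has the largest M.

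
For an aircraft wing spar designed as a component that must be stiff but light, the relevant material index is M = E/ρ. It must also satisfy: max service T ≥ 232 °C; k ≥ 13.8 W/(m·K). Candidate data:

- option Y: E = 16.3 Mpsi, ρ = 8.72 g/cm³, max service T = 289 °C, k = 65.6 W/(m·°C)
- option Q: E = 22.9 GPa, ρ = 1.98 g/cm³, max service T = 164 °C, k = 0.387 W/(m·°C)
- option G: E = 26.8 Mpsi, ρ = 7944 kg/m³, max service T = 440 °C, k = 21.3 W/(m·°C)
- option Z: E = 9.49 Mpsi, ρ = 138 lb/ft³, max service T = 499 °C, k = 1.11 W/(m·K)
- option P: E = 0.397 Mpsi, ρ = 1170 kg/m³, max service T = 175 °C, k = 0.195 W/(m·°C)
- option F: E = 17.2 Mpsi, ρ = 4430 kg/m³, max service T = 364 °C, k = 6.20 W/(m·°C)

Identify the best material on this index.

option G

Screen on constraints: max service T ≥ 232 °C; k ≥ 13.8 W/(m·K). Survivors: option Y, option G.
In SI units:
  option Y: E = 112.4 GPa, ρ = 8720 kg/m³
  option G: E = 184.8 GPa, ρ = 7944 kg/m³
  option G: M = 23.3 MN·m/kg
  option Y: M = 12.9 MN·m/kg
Highest index: option G.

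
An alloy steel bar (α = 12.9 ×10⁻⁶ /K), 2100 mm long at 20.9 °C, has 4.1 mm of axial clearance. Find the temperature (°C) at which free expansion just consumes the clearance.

α·L₀·ΔT = 4.1 mm ⇒ ΔT = 4.1 / (12.9×10⁻⁶ × 2100.0) = 151.3 K.
T = 20.9 + 151.3 = 172.2 °C.

172 °C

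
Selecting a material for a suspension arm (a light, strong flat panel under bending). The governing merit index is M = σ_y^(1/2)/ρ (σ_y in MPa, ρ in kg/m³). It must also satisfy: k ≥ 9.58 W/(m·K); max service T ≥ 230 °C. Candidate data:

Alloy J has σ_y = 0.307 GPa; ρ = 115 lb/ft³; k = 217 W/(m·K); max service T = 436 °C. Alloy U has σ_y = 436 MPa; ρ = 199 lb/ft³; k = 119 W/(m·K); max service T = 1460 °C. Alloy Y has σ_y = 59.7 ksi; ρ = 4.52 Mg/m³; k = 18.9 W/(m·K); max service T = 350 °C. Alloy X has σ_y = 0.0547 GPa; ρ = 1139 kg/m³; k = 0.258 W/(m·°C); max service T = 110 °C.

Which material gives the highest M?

alloy J

Screen on constraints: k ≥ 9.58 W/(m·K); max service T ≥ 230 °C. Survivors: alloy J, alloy U, alloy Y.
Putting every candidate on a common basis:
  alloy J: σ_y = 307.0 MPa, ρ = 1842 kg/m³
  alloy U: σ_y = 436.0 MPa, ρ = 3188 kg/m³
  alloy Y: σ_y = 411.6 MPa, ρ = 4520 kg/m³
  alloy J: M = 9.51×10⁻³
  alloy U: M = 6.55×10⁻³
  alloy Y: M = 4.49×10⁻³
Alloy J has the largest M.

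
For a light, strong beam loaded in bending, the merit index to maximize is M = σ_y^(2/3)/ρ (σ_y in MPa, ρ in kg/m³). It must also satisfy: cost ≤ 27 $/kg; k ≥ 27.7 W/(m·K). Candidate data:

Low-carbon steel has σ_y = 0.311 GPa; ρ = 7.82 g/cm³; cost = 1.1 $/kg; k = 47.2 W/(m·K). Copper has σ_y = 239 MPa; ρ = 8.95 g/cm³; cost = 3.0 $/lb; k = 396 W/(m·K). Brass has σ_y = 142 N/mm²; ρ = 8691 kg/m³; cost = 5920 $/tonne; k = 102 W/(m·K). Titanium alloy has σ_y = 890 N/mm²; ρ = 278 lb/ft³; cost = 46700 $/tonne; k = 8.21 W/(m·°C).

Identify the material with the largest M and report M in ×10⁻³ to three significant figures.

low-carbon steel, M = 5.87×10⁻³

Screen on constraints: cost ≤ 27 $/kg; k ≥ 27.7 W/(m·K). Survivors: low-carbon steel, copper, brass.
After converting to SI:
  low-carbon steel: σ_y = 311.0 MPa, ρ = 7820 kg/m³
  copper: σ_y = 239.0 MPa, ρ = 8950 kg/m³
  brass: σ_y = 142.0 MPa, ρ = 8691 kg/m³
  low-carbon steel: M = 5.87×10⁻³
  copper: M = 4.30×10⁻³
  brass: M = 3.13×10⁻³
Low-carbon steel has the largest M.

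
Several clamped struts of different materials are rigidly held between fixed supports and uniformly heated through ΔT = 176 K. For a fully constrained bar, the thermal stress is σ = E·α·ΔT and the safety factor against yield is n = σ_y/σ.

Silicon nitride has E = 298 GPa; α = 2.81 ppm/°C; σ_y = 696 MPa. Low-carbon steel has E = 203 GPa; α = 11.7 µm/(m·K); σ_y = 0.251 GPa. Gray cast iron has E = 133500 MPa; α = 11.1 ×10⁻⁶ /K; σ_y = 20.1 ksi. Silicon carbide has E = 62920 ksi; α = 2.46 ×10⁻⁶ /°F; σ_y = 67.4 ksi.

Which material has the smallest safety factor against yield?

gray cast iron

Converting E to GPa, α to ×10⁻⁶/K, σ_y to MPa, then σ and n for each:
  silicon nitride: E = 298.0, α = 2.81, σ_y = 696.0 → σ = 147 MPa, n = 4.72
  low-carbon steel: E = 203.0, α = 11.7, σ_y = 251.0 → σ = 418 MPa, n = 0.600
  gray cast iron: E = 133.5, α = 11.1, σ_y = 138.6 → σ = 261 MPa, n = 0.531
  silicon carbide: E = 433.8, α = 4.43, σ_y = 464.7 → σ = 338 MPa, n = 1.37
Gray cast iron has the lowest safety factor, n = 0.531.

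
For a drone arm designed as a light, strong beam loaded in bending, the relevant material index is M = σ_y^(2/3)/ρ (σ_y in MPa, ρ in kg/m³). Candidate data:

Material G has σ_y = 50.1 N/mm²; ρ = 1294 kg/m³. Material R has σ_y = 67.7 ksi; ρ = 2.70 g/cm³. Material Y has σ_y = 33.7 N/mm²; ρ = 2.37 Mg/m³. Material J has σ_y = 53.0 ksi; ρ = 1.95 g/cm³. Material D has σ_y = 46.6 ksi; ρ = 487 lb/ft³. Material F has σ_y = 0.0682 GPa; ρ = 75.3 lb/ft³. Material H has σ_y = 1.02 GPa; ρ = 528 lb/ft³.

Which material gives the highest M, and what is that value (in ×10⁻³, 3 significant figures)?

material J, M = 26.2×10⁻³

Convert each candidate to consistent units, then evaluate M:
  material G: σ_y = 50.10 MPa, ρ = 1294 kg/m³
  material R: σ_y = 466.8 MPa, ρ = 2700 kg/m³
  material Y: σ_y = 33.70 MPa, ρ = 2370 kg/m³
  material J: σ_y = 365.4 MPa, ρ = 1950 kg/m³
  material D: σ_y = 321.3 MPa, ρ = 7801 kg/m³
  material F: σ_y = 68.20 MPa, ρ = 1206 kg/m³
  material H: σ_y = 1020 MPa, ρ = 8458 kg/m³
  material J: M = 26.2×10⁻³
  material R: M = 22.3×10⁻³
  material F: M = 13.8×10⁻³
  material H: M = 12.0×10⁻³
  material G: M = 10.5×10⁻³
  material D: M = 6.01×10⁻³
  material Y: M = 4.40×10⁻³
Highest index: material J.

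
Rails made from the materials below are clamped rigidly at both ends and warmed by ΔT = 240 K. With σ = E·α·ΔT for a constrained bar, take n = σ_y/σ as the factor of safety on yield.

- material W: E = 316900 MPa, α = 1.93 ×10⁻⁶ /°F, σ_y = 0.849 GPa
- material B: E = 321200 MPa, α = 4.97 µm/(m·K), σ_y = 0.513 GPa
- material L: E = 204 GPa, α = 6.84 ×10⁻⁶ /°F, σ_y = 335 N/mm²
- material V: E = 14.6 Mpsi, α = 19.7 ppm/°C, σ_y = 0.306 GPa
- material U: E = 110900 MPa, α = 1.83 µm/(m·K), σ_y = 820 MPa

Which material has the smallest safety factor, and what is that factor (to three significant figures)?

material L, n = 0.556

Converting E to GPa, α to ×10⁻⁶/K, σ_y to MPa, then σ and n for each:
  material W: E = 316.9, α = 3.47, σ_y = 849.0 → σ = 264 MPa, n = 3.21
  material B: E = 321.2, α = 4.97, σ_y = 513.0 → σ = 383 MPa, n = 1.34
  material L: E = 204.0, α = 12.3, σ_y = 335.0 → σ = 603 MPa, n = 0.556
  material V: E = 100.7, α = 19.7, σ_y = 306.0 → σ = 476 MPa, n = 0.643
  material U: E = 110.9, α = 1.83, σ_y = 820.0 → σ = 48.7 MPa, n = 16.8
Material L has the lowest safety factor, n = 0.556.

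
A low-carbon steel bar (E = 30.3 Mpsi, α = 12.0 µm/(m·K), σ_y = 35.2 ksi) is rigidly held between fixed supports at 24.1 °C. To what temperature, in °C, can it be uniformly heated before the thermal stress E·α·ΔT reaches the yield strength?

121 °C

E = 30.3 Mpsi = 208.9 GPa.
σ_y = 35.2 ksi = 242.7 MPa.
E·α·ΔT = 242.7 MPa ⇒ ΔT = 242.7 / (208.9×10³ × 12.0×10⁻⁶) = 96.81 K.
T = 24.1 + 96.81 = 120.9 °C.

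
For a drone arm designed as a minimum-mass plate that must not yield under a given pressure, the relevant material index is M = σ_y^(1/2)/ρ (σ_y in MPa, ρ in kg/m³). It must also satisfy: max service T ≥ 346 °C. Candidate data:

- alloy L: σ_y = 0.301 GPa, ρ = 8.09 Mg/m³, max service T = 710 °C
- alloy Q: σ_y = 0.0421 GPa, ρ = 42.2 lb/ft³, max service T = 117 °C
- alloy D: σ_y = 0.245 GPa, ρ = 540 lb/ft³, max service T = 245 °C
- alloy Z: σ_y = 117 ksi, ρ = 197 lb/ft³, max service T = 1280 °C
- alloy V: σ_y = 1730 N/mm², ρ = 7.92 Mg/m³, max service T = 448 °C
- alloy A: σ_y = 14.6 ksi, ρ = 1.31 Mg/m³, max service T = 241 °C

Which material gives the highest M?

alloy Z

Screen on constraints: max service T ≥ 346 °C. Survivors: alloy L, alloy Z, alloy V.
Convert each candidate to consistent units, then evaluate M:
  alloy L: σ_y = 301.0 MPa, ρ = 8090 kg/m³
  alloy Z: σ_y = 806.7 MPa, ρ = 3156 kg/m³
  alloy V: σ_y = 1730 MPa, ρ = 7920 kg/m³
  alloy Z: M = 9.00×10⁻³
  alloy V: M = 5.25×10⁻³
  alloy L: M = 2.14×10⁻³
Alloy Z has the largest M.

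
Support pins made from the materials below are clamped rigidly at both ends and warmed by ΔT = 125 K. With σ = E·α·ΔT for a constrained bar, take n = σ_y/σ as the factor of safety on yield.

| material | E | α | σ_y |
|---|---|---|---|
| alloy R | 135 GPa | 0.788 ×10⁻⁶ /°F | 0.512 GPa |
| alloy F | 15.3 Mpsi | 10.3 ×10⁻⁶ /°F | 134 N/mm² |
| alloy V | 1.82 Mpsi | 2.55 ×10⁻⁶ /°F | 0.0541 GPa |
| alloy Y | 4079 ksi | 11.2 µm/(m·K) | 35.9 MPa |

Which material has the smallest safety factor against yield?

Per material, after unit conversion:
  alloy R: E = 135.0, α = 1.42, σ_y = 512.0 → σ = 23.9 MPa, n = 21.4
  alloy F: E = 105.5, α = 18.5, σ_y = 134.0 → σ = 244 MPa, n = 0.548
  alloy V: E = 12.55, α = 4.59, σ_y = 54.10 → σ = 7.20 MPa, n = 7.51
  alloy Y: E = 28.12, α = 11.2, σ_y = 35.90 → σ = 39.4 MPa, n = 0.912
Alloy F has the lowest safety factor, n = 0.548.

alloy F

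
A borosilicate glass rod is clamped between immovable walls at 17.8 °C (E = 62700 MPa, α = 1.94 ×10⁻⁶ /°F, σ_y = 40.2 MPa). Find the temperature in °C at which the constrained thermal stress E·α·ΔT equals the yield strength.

E = 62700 MPa = 62.70 GPa.
α = 1.94×10⁻⁶/°F × 9/5 = 3.49×10⁻⁶/K.
E·α·ΔT = 40.20 MPa ⇒ ΔT = 40.20 / (62.70×10³ × 3.49×10⁻⁶) = 183.6 K.
T = 17.8 + 183.6 = 201.4 °C.

201 °C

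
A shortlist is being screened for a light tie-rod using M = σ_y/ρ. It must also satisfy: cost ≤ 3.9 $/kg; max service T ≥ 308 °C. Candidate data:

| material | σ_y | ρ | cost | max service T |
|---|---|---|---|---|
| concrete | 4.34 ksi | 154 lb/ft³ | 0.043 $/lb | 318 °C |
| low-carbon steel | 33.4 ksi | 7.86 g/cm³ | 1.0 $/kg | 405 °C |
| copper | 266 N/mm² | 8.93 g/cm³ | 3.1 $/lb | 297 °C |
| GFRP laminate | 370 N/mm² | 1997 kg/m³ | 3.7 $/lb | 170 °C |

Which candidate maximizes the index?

Screen on constraints: cost ≤ 3.9 $/kg; max service T ≥ 308 °C. Survivors: concrete, low-carbon steel.
Putting every candidate on a common basis:
  concrete: σ_y = 29.92 MPa, ρ = 2467 kg/m³
  low-carbon steel: σ_y = 230.3 MPa, ρ = 7860 kg/m³
  low-carbon steel: M = 29.3 kN·m/kg
  concrete: M = 12.1 kN·m/kg
The maximum is for low-carbon steel.

low-carbon steel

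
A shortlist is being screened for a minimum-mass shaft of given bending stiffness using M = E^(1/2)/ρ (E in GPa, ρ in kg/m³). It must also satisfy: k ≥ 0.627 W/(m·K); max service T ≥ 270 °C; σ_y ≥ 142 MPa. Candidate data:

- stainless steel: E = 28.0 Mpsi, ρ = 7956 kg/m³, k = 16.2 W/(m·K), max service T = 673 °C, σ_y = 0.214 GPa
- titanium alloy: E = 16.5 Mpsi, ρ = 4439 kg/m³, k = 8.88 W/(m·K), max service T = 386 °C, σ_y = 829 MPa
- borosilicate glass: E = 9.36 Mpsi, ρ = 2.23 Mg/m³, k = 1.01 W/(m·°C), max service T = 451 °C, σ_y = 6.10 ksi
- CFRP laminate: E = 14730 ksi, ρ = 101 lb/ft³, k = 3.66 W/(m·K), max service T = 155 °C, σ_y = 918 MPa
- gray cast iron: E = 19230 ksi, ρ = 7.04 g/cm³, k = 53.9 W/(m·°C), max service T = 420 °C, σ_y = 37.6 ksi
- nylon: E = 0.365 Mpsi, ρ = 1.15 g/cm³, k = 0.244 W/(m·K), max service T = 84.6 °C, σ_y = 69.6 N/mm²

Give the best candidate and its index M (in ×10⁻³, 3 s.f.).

titanium alloy, M = 2.40×10⁻³

Screen on constraints: k ≥ 0.627 W/(m·K); max service T ≥ 270 °C; σ_y ≥ 142 MPa. Survivors: stainless steel, titanium alloy, gray cast iron.
Normalizing units and computing the index:
  stainless steel: E = 193.1 GPa, ρ = 7956 kg/m³
  titanium alloy: E = 113.8 GPa, ρ = 4439 kg/m³
  gray cast iron: E = 132.6 GPa, ρ = 7040 kg/m³
  titanium alloy: M = 2.40×10⁻³
  stainless steel: M = 1.75×10⁻³
  gray cast iron: M = 1.64×10⁻³
Highest index: titanium alloy.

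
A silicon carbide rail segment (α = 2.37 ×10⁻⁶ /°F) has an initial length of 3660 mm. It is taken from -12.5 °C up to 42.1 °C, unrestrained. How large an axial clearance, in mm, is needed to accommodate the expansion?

Convert α: 2.37×10⁻⁶/°F × (9/5) = 4.27×10⁻⁶/K.
ΔT = 42.1 − (-12.5) = 54.60 K.
ΔL = α·L₀·ΔT = 4.27×10⁻⁶ × 3660 mm × 54.60 K = 0.853 mm.

0.853 mm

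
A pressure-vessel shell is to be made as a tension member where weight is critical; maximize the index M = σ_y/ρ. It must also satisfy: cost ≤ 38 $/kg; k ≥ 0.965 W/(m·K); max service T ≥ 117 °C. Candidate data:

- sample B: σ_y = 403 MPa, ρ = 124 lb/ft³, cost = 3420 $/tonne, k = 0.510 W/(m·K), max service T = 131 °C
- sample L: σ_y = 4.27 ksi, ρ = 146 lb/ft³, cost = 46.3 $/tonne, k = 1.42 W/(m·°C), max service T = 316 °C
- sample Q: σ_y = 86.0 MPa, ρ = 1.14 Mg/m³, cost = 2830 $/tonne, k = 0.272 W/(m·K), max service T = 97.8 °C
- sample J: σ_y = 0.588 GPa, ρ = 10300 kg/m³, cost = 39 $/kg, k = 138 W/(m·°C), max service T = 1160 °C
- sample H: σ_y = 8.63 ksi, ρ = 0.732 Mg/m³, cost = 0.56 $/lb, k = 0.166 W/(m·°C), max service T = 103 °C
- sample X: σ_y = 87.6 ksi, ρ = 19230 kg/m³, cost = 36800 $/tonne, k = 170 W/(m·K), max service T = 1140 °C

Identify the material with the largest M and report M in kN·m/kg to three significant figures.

sample X, M = 31.4 kN·m/kg

Screen on constraints: cost ≤ 38 $/kg; k ≥ 0.965 W/(m·K); max service T ≥ 117 °C. Survivors: sample L, sample X.
Convert each candidate to consistent units, then evaluate M:
  sample L: σ_y = 29.44 MPa, ρ = 2339 kg/m³
  sample X: σ_y = 604.0 MPa, ρ = 19230 kg/m³
  sample X: M = 31.4 kN·m/kg
  sample L: M = 12.6 kN·m/kg
Highest index: sample X.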